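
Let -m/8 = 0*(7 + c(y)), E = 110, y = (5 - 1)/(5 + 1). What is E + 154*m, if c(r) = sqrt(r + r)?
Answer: 110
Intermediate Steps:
y = 2/3 (y = 4/6 = 4*(1/6) = 2/3 ≈ 0.66667)
c(r) = sqrt(2)*sqrt(r) (c(r) = sqrt(2*r) = sqrt(2)*sqrt(r))
m = 0 (m = -0*(7 + sqrt(2)*sqrt(2/3)) = -0*(7 + sqrt(2)*(sqrt(6)/3)) = -0*(7 + 2*sqrt(3)/3) = -8*0 = 0)
E + 154*m = 110 + 154*0 = 110 + 0 = 110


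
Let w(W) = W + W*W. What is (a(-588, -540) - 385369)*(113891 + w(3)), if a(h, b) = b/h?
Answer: -2150834449508/49 ≈ -4.3895e+10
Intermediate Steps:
w(W) = W + W²
(a(-588, -540) - 385369)*(113891 + w(3)) = (-540/(-588) - 385369)*(113891 + 3*(1 + 3)) = (-540*(-1/588) - 385369)*(113891 + 3*4) = (45/49 - 385369)*(113891 + 12) = -18883036/49*113903 = -2150834449508/49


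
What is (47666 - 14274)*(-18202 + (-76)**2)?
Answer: -414928992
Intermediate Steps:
(47666 - 14274)*(-18202 + (-76)**2) = 33392*(-18202 + 5776) = 33392*(-12426) = -414928992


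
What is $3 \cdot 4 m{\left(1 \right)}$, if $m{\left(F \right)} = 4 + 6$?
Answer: $120$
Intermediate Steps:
$m{\left(F \right)} = 10$
$3 \cdot 4 m{\left(1 \right)} = 3 \cdot 4 \cdot 10 = 12 \cdot 10 = 120$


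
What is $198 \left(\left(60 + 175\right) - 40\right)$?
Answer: $38610$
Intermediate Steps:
$198 \left(\left(60 + 175\right) - 40\right) = 198 \left(235 - 40\right) = 198 \cdot 195 = 38610$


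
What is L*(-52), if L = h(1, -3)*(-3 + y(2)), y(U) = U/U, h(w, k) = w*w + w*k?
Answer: -208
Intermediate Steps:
h(w, k) = w**2 + k*w
y(U) = 1
L = 4 (L = (1*(-3 + 1))*(-3 + 1) = (1*(-2))*(-2) = -2*(-2) = 4)
L*(-52) = 4*(-52) = -208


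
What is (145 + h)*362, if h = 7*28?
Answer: 123442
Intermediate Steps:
h = 196
(145 + h)*362 = (145 + 196)*362 = 341*362 = 123442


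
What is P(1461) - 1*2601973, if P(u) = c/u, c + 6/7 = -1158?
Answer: -8870128661/3409 ≈ -2.6020e+6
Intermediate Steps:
c = -8112/7 (c = -6/7 - 1158 = -8112/7 ≈ -1158.9)
P(u) = -8112/(7*u)
P(1461) - 1*2601973 = -8112/7/1461 - 1*2601973 = -8112/7*1/1461 - 2601973 = -2704/3409 - 2601973 = -8870128661/3409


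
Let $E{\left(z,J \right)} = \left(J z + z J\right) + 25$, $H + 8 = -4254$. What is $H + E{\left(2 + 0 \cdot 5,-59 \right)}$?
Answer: $-4473$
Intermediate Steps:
$H = -4262$ ($H = -8 - 4254 = -4262$)
$E{\left(z,J \right)} = 25 + 2 J z$ ($E{\left(z,J \right)} = \left(J z + J z\right) + 25 = 2 J z + 25 = 25 + 2 J z$)
$H + E{\left(2 + 0 \cdot 5,-59 \right)} = -4262 + \left(25 + 2 \left(-59\right) \left(2 + 0 \cdot 5\right)\right) = -4262 + \left(25 + 2 \left(-59\right) \left(2 + 0\right)\right) = -4262 + \left(25 + 2 \left(-59\right) 2\right) = -4262 + \left(25 - 236\right) = -4262 - 211 = -4473$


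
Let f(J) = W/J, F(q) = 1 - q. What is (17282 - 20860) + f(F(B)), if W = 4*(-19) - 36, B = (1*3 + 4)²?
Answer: -10727/3 ≈ -3575.7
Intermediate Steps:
B = 49 (B = (3 + 4)² = 7² = 49)
W = -112 (W = -76 - 36 = -112)
f(J) = -112/J
(17282 - 20860) + f(F(B)) = (17282 - 20860) - 112/(1 - 1*49) = -3578 - 112/(1 - 49) = -3578 - 112/(-48) = -3578 - 112*(-1/48) = -3578 + 7/3 = -10727/3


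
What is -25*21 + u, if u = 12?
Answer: -513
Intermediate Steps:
-25*21 + u = -25*21 + 12 = -525 + 12 = -513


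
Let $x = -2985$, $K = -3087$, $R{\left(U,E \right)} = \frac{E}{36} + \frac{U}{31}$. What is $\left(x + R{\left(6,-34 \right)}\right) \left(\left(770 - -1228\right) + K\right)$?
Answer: $\frac{201591929}{62} \approx 3.2515 \cdot 10^{6}$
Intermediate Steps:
$R{\left(U,E \right)} = \frac{U}{31} + \frac{E}{36}$ ($R{\left(U,E \right)} = E \frac{1}{36} + U \frac{1}{31} = \frac{E}{36} + \frac{U}{31} = \frac{U}{31} + \frac{E}{36}$)
$\left(x + R{\left(6,-34 \right)}\right) \left(\left(770 - -1228\right) + K\right) = \left(-2985 + \left(\frac{1}{31} \cdot 6 + \frac{1}{36} \left(-34\right)\right)\right) \left(\left(770 - -1228\right) - 3087\right) = \left(-2985 + \left(\frac{6}{31} - \frac{17}{18}\right)\right) \left(\left(770 + 1228\right) - 3087\right) = \left(-2985 - \frac{419}{558}\right) \left(1998 - 3087\right) = \left(- \frac{1666049}{558}\right) \left(-1089\right) = \frac{201591929}{62}$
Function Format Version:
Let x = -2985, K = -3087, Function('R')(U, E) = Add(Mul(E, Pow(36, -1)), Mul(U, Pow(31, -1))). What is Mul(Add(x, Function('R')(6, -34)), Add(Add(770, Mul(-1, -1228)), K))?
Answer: Rational(201591929, 62) ≈ 3.2515e+6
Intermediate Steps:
Function('R')(U, E) = Add(Mul(Rational(1, 31), U), Mul(Rational(1, 36), E)) (Function('R')(U, E) = Add(Mul(E, Rational(1, 36)), Mul(U, Rational(1, 31))) = Add(Mul(Rational(1, 36), E), Mul(Rational(1, 31), U)) = Add(Mul(Rational(1, 31), U), Mul(Rational(1, 36), E)))
Mul(Add(x, Function('R')(6, -34)), Add(Add(770, Mul(-1, -1228)), K)) = Mul(Add(-2985, Add(Mul(Rational(1, 31), 6), Mul(Rational(1, 36), -34))), Add(Add(770, Mul(-1, -1228)), -3087)) = Mul(Add(-2985, Add(Rational(6, 31), Rational(-17, 18))), Add(Add(770, 1228), -3087)) = Mul(Add(-2985, Rational(-419, 558)), Add(1998, -3087)) = Mul(Rational(-1666049, 558), -1089) = Rational(201591929, 62)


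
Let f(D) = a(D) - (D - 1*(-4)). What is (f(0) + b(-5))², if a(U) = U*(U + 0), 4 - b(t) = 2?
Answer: 4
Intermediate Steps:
b(t) = 2 (b(t) = 4 - 1*2 = 4 - 2 = 2)
a(U) = U² (a(U) = U*U = U²)
f(D) = -4 + D² - D (f(D) = D² - (D - 1*(-4)) = D² - (D + 4) = D² - (4 + D) = D² + (-4 - D) = -4 + D² - D)
(f(0) + b(-5))² = ((-4 + 0² - 1*0) + 2)² = ((-4 + 0 + 0) + 2)² = (-4 + 2)² = (-2)² = 4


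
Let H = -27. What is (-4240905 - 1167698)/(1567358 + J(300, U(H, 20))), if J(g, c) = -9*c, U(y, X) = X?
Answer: -5408603/1567178 ≈ -3.4512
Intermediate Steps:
(-4240905 - 1167698)/(1567358 + J(300, U(H, 20))) = (-4240905 - 1167698)/(1567358 - 9*20) = -5408603/(1567358 - 180) = -5408603/1567178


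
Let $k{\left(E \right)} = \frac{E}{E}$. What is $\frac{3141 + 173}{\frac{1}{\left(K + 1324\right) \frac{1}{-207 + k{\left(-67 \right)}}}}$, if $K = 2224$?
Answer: $- \frac{5879036}{103} \approx -57078.0$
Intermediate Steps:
$k{\left(E \right)} = 1$
$\frac{3141 + 173}{\frac{1}{\left(K + 1324\right) \frac{1}{-207 + k{\left(-67 \right)}}}} = \frac{3141 + 173}{\frac{1}{\left(2224 + 1324\right) \frac{1}{-207 + 1}}} = \frac{3314}{\frac{1}{3548 \frac{1}{-206}}} = \frac{3314}{\frac{1}{3548 \left(- \frac{1}{206}\right)}} = \frac{3314}{\frac{1}{- \frac{1774}{103}}} = \frac{3314}{- \frac{103}{1774}} = 3314 \left(- \frac{1774}{103}\right) = - \frac{5879036}{103}$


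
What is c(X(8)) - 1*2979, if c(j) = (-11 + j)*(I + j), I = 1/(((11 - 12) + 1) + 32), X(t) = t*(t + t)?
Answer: 384021/32 ≈ 12001.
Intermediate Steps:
X(t) = 2*t**2 (X(t) = t*(2*t) = 2*t**2)
I = 1/32 (I = 1/((-1 + 1) + 32) = 1/(0 + 32) = 1/32 ≈ 0.031250)
c(j) = (-11 + j)*(1/32 + j)
c(X(8)) - 1*2979 = (-11/32 + (2*8**2)**2 - 351*8**2/16) - 1*2979 = (-11/32 + (2*64)**2 - 351*64/16) - 2979 = (-11/32 + 128**2 - 351/32*128) - 2979 = (-11/32 + 16384 - 1404) - 2979 = 479349/32 - 2979 = 384021/32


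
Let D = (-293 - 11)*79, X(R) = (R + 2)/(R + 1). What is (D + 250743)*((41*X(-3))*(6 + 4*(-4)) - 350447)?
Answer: -79502276004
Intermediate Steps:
X(R) = (2 + R)/(1 + R)
D = -24016 (D = -304*79 = -24016)
(D + 250743)*((41*X(-3))*(6 + 4*(-4)) - 350447) = (-24016 + 250743)*((41*((2 - 3)/(1 - 3)))*(6 + 4*(-4)) - 350447) = 226727*((41*(-1/(-2)))*(6 - 16) - 350447) = 226727*((41*(-1/2*(-1)))*(-10) - 350447) = 226727*((41*(1/2))*(-10) - 350447) = 226727*((41/2)*(-10) - 350447) = 226727*(-205 - 350447) = 226727*(-350652) = -79502276004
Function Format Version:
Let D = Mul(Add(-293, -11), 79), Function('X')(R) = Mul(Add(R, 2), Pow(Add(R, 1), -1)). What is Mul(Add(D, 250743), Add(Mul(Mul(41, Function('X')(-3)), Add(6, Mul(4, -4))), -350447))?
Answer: -79502276004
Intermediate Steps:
Function('X')(R) = Mul(Pow(Add(1, R), -1), Add(2, R)) (Function('X')(R) = Mul(Add(2, R), Pow(Add(1, R), -1)) = Mul(Pow(Add(1, R), -1), Add(2, R)))
D = -24016 (D = Mul(-304, 79) = -24016)
Mul(Add(D, 250743), Add(Mul(Mul(41, Function('X')(-3)), Add(6, Mul(4, -4))), -350447)) = Mul(Add(-24016, 250743), Add(Mul(Mul(41, Mul(Pow(Add(1, -3), -1), Add(2, -3))), Add(6, Mul(4, -4))), -350447)) = Mul(226727, Add(Mul(Mul(41, Mul(Pow(-2, -1), -1)), Add(6, -16)), -350447)) = Mul(226727, Add(Mul(Mul(41, Mul(Rational(-1, 2), -1)), -10), -350447)) = Mul(226727, Add(Mul(Mul(41, Rational(1, 2)), -10), -350447)) = Mul(226727, Add(Mul(Rational(41, 2), -10), -350447)) = Mul(226727, Add(-205, -350447)) = Mul(226727, -350652) = -79502276004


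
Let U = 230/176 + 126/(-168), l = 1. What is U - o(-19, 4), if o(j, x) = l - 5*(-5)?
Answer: -2239/88 ≈ -25.443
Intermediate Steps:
o(j, x) = 26 (o(j, x) = 1 - 5*(-5) = 1 + 25 = 26)
U = 49/88 (U = 230*(1/176) + 126*(-1/168) = 115/88 - ¾ = 49/88 ≈ 0.55682)
U - o(-19, 4) = 49/88 - 1*26 = 49/88 - 26 = -2239/88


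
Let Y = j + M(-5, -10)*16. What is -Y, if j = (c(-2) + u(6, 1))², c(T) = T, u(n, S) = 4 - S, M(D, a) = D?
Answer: 79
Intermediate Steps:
j = 1 (j = (-2 + (4 - 1*1))² = (-2 + (4 - 1))² = (-2 + 3)² = 1² = 1)
Y = -79 (Y = 1 - 5*16 = 1 - 80 = -79)
-Y = -1*(-79) = 79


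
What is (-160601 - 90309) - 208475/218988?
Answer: -54946487555/218988 ≈ -2.5091e+5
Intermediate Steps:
(-160601 - 90309) - 208475/218988 = -250910 - 208475*1/218988 = -250910 - 208475/218988 = -54946487555/218988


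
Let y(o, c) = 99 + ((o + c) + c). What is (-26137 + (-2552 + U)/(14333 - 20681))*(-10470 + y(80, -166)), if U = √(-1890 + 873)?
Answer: 146876363521/529 + 10623*I*√113/2116 ≈ 2.7765e+8 + 53.367*I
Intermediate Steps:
y(o, c) = 99 + o + 2*c (y(o, c) = 99 + ((c + o) + c) = 99 + (o + 2*c) = 99 + o + 2*c)
U = 3*I*√113 (U = √(-1017) = 3*I*√113 ≈ 31.89*I)
(-26137 + (-2552 + U)/(14333 - 20681))*(-10470 + y(80, -166)) = (-26137 + (-2552 + 3*I*√113)/(14333 - 20681))*(-10470 + (99 + 80 + 2*(-166))) = (-26137 + (-2552 + 3*I*√113)/(-6348))*(-10470 + (99 + 80 - 332)) = (-26137 + (-2552 + 3*I*√113)*(-1/6348))*(-10470 - 153) = (-26137 + (638/1587 - I*√113/2116))*(-10623) = (-41478781/1587 - I*√113/2116)*(-10623) = 146876363521/529 + 10623*I*√113/2116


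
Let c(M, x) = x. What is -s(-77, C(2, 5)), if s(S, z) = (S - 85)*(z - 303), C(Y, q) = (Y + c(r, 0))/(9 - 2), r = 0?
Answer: -343278/7 ≈ -49040.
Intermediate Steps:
C(Y, q) = Y/7 (C(Y, q) = (Y + 0)/(9 - 2) = Y/7)
s(S, z) = (-303 + z)*(-85 + S) (s(S, z) = (-85 + S)*(-303 + z) = (-303 + z)*(-85 + S))
-s(-77, C(2, 5)) = -(25755 - 303*(-77) - 85*2/7 - 11*2) = -(25755 + 23331 - 85*2/7 - 77*2/7) = -(25755 + 23331 - 170/7 - 22) = -1*343278/7 = -343278/7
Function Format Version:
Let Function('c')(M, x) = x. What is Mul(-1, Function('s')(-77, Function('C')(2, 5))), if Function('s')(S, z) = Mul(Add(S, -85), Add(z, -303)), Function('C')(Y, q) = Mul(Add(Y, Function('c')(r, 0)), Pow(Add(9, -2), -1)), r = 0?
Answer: Rational(-343278, 7) ≈ -49040.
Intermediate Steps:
Function('C')(Y, q) = Mul(Rational(1, 7), Y) (Function('C')(Y, q) = Mul(Add(Y, 0), Pow(Add(9, -2), -1)) = Mul(Y, Pow(7, -1)) = Mul(Y, Rational(1, 7)) = Mul(Rational(1, 7), Y))
Function('s')(S, z) = Mul(Add(-303, z), Add(-85, S)) (Function('s')(S, z) = Mul(Add(-85, S), Add(-303, z)) = Mul(Add(-303, z), Add(-85, S)))
Mul(-1, Function('s')(-77, Function('C')(2, 5))) = Mul(-1, Add(25755, Mul(-303, -77), Mul(-85, Mul(Rational(1, 7), 2)), Mul(-77, Mul(Rational(1, 7), 2)))) = Mul(-1, Add(25755, 23331, Mul(-85, Rational(2, 7)), Mul(-77, Rational(2, 7)))) = Mul(-1, Add(25755, 23331, Rational(-170, 7), -22)) = Mul(-1, Rational(343278, 7)) = Rational(-343278, 7)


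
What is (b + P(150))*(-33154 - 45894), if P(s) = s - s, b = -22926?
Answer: 1812254448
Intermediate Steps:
P(s) = 0
(b + P(150))*(-33154 - 45894) = (-22926 + 0)*(-33154 - 45894) = -22926*(-79048) = 1812254448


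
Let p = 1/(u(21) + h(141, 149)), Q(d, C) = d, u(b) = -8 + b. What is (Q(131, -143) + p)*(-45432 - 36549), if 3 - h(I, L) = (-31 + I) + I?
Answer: -2523703104/235 ≈ -1.0739e+7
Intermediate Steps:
h(I, L) = 34 - 2*I (h(I, L) = 3 - ((-31 + I) + I) = 3 - (-31 + 2*I) = 3 + (31 - 2*I) = 34 - 2*I)
p = -1/235 (p = 1/((-8 + 21) + (34 - 2*141)) = 1/(13 + (34 - 282)) = 1/(13 - 248) = 1/(-235) = -1/235 ≈ -0.0042553)
(Q(131, -143) + p)*(-45432 - 36549) = (131 - 1/235)*(-45432 - 36549) = (30784/235)*(-81981) = -2523703104/235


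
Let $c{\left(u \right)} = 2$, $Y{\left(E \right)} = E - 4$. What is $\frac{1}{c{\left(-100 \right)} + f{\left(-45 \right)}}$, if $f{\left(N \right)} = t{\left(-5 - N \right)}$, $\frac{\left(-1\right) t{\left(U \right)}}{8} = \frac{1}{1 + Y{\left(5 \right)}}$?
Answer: $- \frac{1}{2} \approx -0.5$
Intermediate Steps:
$Y{\left(E \right)} = -4 + E$ ($Y{\left(E \right)} = E - 4 = -4 + E$)
$t{\left(U \right)} = -4$ ($t{\left(U \right)} = - \frac{8}{1 + \left(-4 + 5\right)} = - \frac{8}{1 + 1} = - \frac{8}{2} = \left(-8\right) \frac{1}{2} = -4$)
$f{\left(N \right)} = -4$
$\frac{1}{c{\left(-100 \right)} + f{\left(-45 \right)}} = \frac{1}{2 - 4} = \frac{1}{-2} = - \frac{1}{2}$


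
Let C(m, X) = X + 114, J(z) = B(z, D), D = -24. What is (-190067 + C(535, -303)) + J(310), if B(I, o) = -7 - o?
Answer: -190239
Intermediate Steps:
J(z) = 17 (J(z) = -7 - 1*(-24) = -7 + 24 = 17)
C(m, X) = 114 + X
(-190067 + C(535, -303)) + J(310) = (-190067 + (114 - 303)) + 17 = (-190067 - 189) + 17 = -190256 + 17 = -190239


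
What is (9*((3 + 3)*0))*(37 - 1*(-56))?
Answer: 0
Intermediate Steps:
(9*((3 + 3)*0))*(37 - 1*(-56)) = (9*(6*0))*(37 + 56) = (9*0)*93 = 0*93 = 0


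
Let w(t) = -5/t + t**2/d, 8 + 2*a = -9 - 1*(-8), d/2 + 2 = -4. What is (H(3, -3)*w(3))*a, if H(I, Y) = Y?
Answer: -261/8 ≈ -32.625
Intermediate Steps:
d = -12 (d = -4 + 2*(-4) = -4 - 8 = -12)
a = -9/2 (a = -4 + (-9 - 1*(-8))/2 = -4 + (-9 + 8)/2 = -4 + (1/2)*(-1) = -4 - 1/2 = -9/2 ≈ -4.5000)
w(t) = -5/t - t**2/12 (w(t) = -5/t + t**2/(-12) = -5/t + t**2*(-1/12) = -5/t - t**2/12)
(H(3, -3)*w(3))*a = -(-60 - 1*3**3)/(4*3)*(-9/2) = -(-60 - 1*27)/(4*3)*(-9/2) = -(-60 - 27)/(4*3)*(-9/2) = -(-87)/(4*3)*(-9/2) = -3*(-29/12)*(-9/2) = (29/4)*(-9/2) = -261/8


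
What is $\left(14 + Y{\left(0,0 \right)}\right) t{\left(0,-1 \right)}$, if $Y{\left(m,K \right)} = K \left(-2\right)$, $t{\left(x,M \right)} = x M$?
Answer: $0$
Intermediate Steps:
$t{\left(x,M \right)} = M x$
$Y{\left(m,K \right)} = - 2 K$
$\left(14 + Y{\left(0,0 \right)}\right) t{\left(0,-1 \right)} = \left(14 - 0\right) \left(\left(-1\right) 0\right) = \left(14 + 0\right) 0 = 14 \cdot 0 = 0$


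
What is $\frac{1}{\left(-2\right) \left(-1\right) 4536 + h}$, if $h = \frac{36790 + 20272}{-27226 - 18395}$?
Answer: $\frac{45621}{413816650} \approx 0.00011024$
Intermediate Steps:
$h = - \frac{57062}{45621}$ ($h = \frac{57062}{-45621} = 57062 \left(- \frac{1}{45621}\right) = - \frac{57062}{45621} \approx -1.2508$)
$\frac{1}{\left(-2\right) \left(-1\right) 4536 + h} = \frac{1}{\left(-2\right) \left(-1\right) 4536 - \frac{57062}{45621}} = \frac{1}{2 \cdot 4536 - \frac{57062}{45621}} = \frac{1}{9072 - \frac{57062}{45621}} = \frac{1}{\frac{413816650}{45621}} = \frac{45621}{413816650}$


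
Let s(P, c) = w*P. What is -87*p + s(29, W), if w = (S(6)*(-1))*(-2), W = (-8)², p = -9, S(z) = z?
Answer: 1131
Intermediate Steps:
W = 64
w = 12 (w = (6*(-1))*(-2) = -6*(-2) = 12)
s(P, c) = 12*P
-87*p + s(29, W) = -87*(-9) + 12*29 = 783 + 348 = 1131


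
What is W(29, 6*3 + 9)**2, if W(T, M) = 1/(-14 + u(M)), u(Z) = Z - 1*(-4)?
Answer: 1/289 ≈ 0.0034602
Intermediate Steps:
u(Z) = 4 + Z (u(Z) = Z + 4 = 4 + Z)
W(T, M) = 1/(-10 + M) (W(T, M) = 1/(-14 + (4 + M)) = 1/(-10 + M))
W(29, 6*3 + 9)**2 = (1/(-10 + (6*3 + 9)))**2 = (1/(-10 + (18 + 9)))**2 = (1/(-10 + 27))**2 = (1/17)**2 = 1/289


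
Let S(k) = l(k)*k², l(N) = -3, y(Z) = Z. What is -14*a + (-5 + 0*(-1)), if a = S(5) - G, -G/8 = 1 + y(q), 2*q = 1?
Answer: 877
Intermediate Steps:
q = ½ (q = (½)*1 = ½ ≈ 0.50000)
G = -12 (G = -8*(1 + ½) = -8*3/2 = -12)
S(k) = -3*k²
a = -63 (a = -3*5² - 1*(-12) = -3*25 + 12 = -75 + 12 = -63)
-14*a + (-5 + 0*(-1)) = -14*(-63) + (-5 + 0*(-1)) = 882 + (-5 + 0) = 882 - 5 = 877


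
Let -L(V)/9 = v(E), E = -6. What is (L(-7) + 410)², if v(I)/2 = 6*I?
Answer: 1119364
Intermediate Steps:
v(I) = 12*I (v(I) = 2*(6*I) = 12*I)
L(V) = 648 (L(V) = -108*(-6) = -9*(-72) = 648)
(L(-7) + 410)² = (648 + 410)² = 1058² = 1119364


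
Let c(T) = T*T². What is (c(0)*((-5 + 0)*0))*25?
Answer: 0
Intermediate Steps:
c(T) = T³
(c(0)*((-5 + 0)*0))*25 = (0³*((-5 + 0)*0))*25 = (0*(-5*0))*25 = (0*0)*25 = 0*25 = 0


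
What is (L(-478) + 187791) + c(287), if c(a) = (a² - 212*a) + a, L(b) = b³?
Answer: -109005749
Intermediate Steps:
c(a) = a² - 211*a
(L(-478) + 187791) + c(287) = ((-478)³ + 187791) + 287*(-211 + 287) = (-109215352 + 187791) + 287*76 = -109027561 + 21812 = -109005749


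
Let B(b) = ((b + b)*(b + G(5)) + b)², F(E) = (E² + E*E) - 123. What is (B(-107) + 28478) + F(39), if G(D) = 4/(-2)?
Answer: 539153358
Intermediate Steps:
G(D) = -2 (G(D) = 4*(-½) = -2)
F(E) = -123 + 2*E² (F(E) = (E² + E²) - 123 = 2*E² - 123 = -123 + 2*E²)
B(b) = (b + 2*b*(-2 + b))² (B(b) = ((b + b)*(b - 2) + b)² = ((2*b)*(-2 + b) + b)² = (2*b*(-2 + b) + b)² = (b + 2*b*(-2 + b))²)
(B(-107) + 28478) + F(39) = ((-107)²*(-3 + 2*(-107))² + 28478) + (-123 + 2*39²) = (11449*(-3 - 214)² + 28478) + (-123 + 2*1521) = (11449*(-217)² + 28478) + (-123 + 3042) = (11449*47089 + 28478) + 2919 = (539121961 + 28478) + 2919 = 539150439 + 2919 = 539153358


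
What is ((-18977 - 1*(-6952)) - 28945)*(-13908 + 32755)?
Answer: -772161590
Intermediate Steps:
((-18977 - 1*(-6952)) - 28945)*(-13908 + 32755) = ((-18977 + 6952) - 28945)*18847 = (-12025 - 28945)*18847 = -40970*18847 = -772161590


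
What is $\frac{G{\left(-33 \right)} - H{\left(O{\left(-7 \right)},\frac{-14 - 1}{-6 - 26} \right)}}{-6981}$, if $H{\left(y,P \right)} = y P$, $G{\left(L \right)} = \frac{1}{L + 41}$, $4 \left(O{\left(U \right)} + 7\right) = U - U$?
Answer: $- \frac{109}{223392} \approx -0.00048793$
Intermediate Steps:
$O{\left(U \right)} = -7$ ($O{\left(U \right)} = -7 + \frac{U - U}{4} = -7 + \frac{1}{4} \cdot 0 = -7 + 0 = -7$)
$G{\left(L \right)} = \frac{1}{41 + L}$
$H{\left(y,P \right)} = P y$
$\frac{G{\left(-33 \right)} - H{\left(O{\left(-7 \right)},\frac{-14 - 1}{-6 - 26} \right)}}{-6981} = \frac{\frac{1}{41 - 33} - \frac{-14 - 1}{-6 - 26} \left(-7\right)}{-6981} = \left(\frac{1}{8} - - \frac{15}{-32} \left(-7\right)\right) \left(- \frac{1}{6981}\right) = \left(\frac{1}{8} - \left(-15\right) \left(- \frac{1}{32}\right) \left(-7\right)\right) \left(- \frac{1}{6981}\right) = \left(\frac{1}{8} - \frac{15}{32} \left(-7\right)\right) \left(- \frac{1}{6981}\right) = \left(\frac{1}{8} - - \frac{105}{32}\right) \left(- \frac{1}{6981}\right) = \left(\frac{1}{8} + \frac{105}{32}\right) \left(- \frac{1}{6981}\right) = \frac{109}{32} \left(- \frac{1}{6981}\right) = - \frac{109}{223392}$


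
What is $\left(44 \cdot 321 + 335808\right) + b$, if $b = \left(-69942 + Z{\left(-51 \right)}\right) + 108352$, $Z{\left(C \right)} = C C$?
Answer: $390943$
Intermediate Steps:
$Z{\left(C \right)} = C^{2}$
$b = 41011$ ($b = \left(-69942 + \left(-51\right)^{2}\right) + 108352 = \left(-69942 + 2601\right) + 108352 = -67341 + 108352 = 41011$)
$\left(44 \cdot 321 + 335808\right) + b = \left(44 \cdot 321 + 335808\right) + 41011 = \left(14124 + 335808\right) + 41011 = 349932 + 41011 = 390943$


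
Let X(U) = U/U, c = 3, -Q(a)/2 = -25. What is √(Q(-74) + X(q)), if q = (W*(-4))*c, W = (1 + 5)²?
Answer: √51 ≈ 7.1414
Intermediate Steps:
Q(a) = 50 (Q(a) = -2*(-25) = 50)
W = 36 (W = 6² = 36)
q = -432 (q = (36*(-4))*3 = -144*3 = -432)
X(U) = 1
√(Q(-74) + X(q)) = √(50 + 1) = √51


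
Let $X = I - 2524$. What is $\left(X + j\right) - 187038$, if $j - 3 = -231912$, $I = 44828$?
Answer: $-376643$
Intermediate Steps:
$X = 42304$ ($X = 44828 - 2524 = 42304$)
$j = -231909$ ($j = 3 - 231912 = -231909$)
$\left(X + j\right) - 187038 = \left(42304 - 231909\right) - 187038 = -189605 - 187038 = -376643$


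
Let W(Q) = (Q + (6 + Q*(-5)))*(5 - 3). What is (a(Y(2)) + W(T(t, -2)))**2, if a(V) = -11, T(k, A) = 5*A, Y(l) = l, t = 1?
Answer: 6561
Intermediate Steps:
W(Q) = 12 - 8*Q (W(Q) = (Q + (6 - 5*Q))*2 = (6 - 4*Q)*2 = 12 - 8*Q)
(a(Y(2)) + W(T(t, -2)))**2 = (-11 + (12 - 40*(-2)))**2 = (-11 + (12 - 8*(-10)))**2 = (-11 + (12 + 80))**2 = (-11 + 92)**2 = 81**2 = 6561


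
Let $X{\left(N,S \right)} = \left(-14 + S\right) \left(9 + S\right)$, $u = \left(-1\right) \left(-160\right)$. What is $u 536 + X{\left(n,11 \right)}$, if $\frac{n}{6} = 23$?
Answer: $85700$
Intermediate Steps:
$n = 138$ ($n = 6 \cdot 23 = 138$)
$u = 160$
$u 536 + X{\left(n,11 \right)} = 160 \cdot 536 - \left(181 - 121\right) = 85760 - 60 = 85700$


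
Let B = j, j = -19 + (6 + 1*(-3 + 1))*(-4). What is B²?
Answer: 1225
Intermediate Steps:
j = -35 (j = -19 + (6 + 1*(-2))*(-4) = -19 + (6 - 2)*(-4) = -19 + 4*(-4) = -19 - 16 = -35)
B = -35
B² = (-35)² = 1225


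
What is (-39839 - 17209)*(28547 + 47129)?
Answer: -4317164448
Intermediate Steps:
(-39839 - 17209)*(28547 + 47129) = -57048*75676 = -4317164448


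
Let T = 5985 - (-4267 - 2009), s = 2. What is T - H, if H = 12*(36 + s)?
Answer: 11805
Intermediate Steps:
H = 456 (H = 12*(36 + 2) = 12*38 = 456)
T = 12261 (T = 5985 - 1*(-6276) = 5985 + 6276 = 12261)
T - H = 12261 - 1*456 = 12261 - 456 = 11805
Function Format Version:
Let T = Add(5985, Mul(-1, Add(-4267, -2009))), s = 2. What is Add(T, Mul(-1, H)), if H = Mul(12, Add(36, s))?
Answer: 11805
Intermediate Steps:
H = 456 (H = Mul(12, Add(36, 2)) = Mul(12, 38) = 456)
T = 12261 (T = Add(5985, Mul(-1, -6276)) = Add(5985, 6276) = 12261)
Add(T, Mul(-1, H)) = Add(12261, Mul(-1, 456)) = Add(12261, -456) = 11805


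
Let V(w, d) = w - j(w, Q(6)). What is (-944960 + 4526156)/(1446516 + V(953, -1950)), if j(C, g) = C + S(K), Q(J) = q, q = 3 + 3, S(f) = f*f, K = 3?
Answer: 1193732/482169 ≈ 2.4758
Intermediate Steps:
S(f) = f²
q = 6
Q(J) = 6
j(C, g) = 9 + C (j(C, g) = C + 3² = C + 9 = 9 + C)
V(w, d) = -9 (V(w, d) = w - (9 + w) = w + (-9 - w) = -9)
(-944960 + 4526156)/(1446516 + V(953, -1950)) = (-944960 + 4526156)/(1446516 - 9) = 3581196/1446507 = 3581196*(1/1446507) = 1193732/482169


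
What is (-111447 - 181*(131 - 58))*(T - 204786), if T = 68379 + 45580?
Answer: 11322493820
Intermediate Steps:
T = 113959
(-111447 - 181*(131 - 58))*(T - 204786) = (-111447 - 181*(131 - 58))*(113959 - 204786) = (-111447 - 181*73)*(-90827) = (-111447 - 13213)*(-90827) = -124660*(-90827) = 11322493820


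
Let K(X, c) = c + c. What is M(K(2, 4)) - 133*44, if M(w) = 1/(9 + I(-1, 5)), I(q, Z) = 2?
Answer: -64371/11 ≈ -5851.9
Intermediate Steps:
K(X, c) = 2*c
M(w) = 1/11 (M(w) = 1/(9 + 2) = 1/11)
M(K(2, 4)) - 133*44 = 1/11 - 133*44 = 1/11 - 5852 = -64371/11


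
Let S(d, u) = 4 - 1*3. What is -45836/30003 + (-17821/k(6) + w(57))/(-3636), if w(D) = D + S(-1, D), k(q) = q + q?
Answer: -495371659/436363632 ≈ -1.1352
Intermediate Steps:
k(q) = 2*q
S(d, u) = 1 (S(d, u) = 4 - 3 = 1)
w(D) = 1 + D (w(D) = D + 1 = 1 + D)
-45836/30003 + (-17821/k(6) + w(57))/(-3636) = -45836/30003 + (-17821/(2*6) + (1 + 57))/(-3636) = -45836*1/30003 + (-17821/12 + 58)*(-1/3636) = -45836/30003 + (-17821*1/12 + 58)*(-1/3636) = -45836/30003 + (-17821/12 + 58)*(-1/3636) = -45836/30003 - 17125/12*(-1/3636) = -45836/30003 + 17125/43632 = -495371659/436363632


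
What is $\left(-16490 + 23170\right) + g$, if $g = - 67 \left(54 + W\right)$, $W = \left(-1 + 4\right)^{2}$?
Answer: $2459$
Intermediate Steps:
$W = 9$ ($W = 3^{2} = 9$)
$g = -4221$ ($g = - 67 \left(54 + 9\right) = \left(-67\right) 63 = -4221$)
$\left(-16490 + 23170\right) + g = \left(-16490 + 23170\right) - 4221 = 6680 - 4221 = 2459$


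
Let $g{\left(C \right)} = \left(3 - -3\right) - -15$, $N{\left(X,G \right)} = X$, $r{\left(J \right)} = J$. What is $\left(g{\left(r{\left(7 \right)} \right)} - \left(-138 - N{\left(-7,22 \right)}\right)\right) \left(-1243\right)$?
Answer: $-188936$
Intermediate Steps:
$g{\left(C \right)} = 21$ ($g{\left(C \right)} = \left(3 + 3\right) + 15 = 6 + 15 = 21$)
$\left(g{\left(r{\left(7 \right)} \right)} - \left(-138 - N{\left(-7,22 \right)}\right)\right) \left(-1243\right) = \left(21 + \left(\left(155 - 7\right) - 17\right)\right) \left(-1243\right) = \left(21 + \left(148 - 17\right)\right) \left(-1243\right) = \left(21 + 131\right) \left(-1243\right) = 152 \left(-1243\right) = -188936$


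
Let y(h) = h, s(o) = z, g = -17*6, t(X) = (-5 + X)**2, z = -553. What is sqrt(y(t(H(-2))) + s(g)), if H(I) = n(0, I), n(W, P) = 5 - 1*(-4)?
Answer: I*sqrt(537) ≈ 23.173*I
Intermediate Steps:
n(W, P) = 9 (n(W, P) = 5 + 4 = 9)
H(I) = 9
g = -102
s(o) = -553
sqrt(y(t(H(-2))) + s(g)) = sqrt((-5 + 9)**2 - 553) = sqrt(4**2 - 553) = sqrt(16 - 553) = sqrt(-537) = I*sqrt(537)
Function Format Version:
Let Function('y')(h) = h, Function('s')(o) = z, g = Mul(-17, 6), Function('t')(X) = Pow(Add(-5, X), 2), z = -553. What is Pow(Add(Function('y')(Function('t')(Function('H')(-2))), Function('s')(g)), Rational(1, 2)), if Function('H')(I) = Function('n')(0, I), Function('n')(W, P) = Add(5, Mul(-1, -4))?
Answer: Mul(I, Pow(537, Rational(1, 2))) ≈ Mul(23.173, I)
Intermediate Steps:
Function('n')(W, P) = 9 (Function('n')(W, P) = Add(5, 4) = 9)
Function('H')(I) = 9
g = -102
Function('s')(o) = -553
Pow(Add(Function('y')(Function('t')(Function('H')(-2))), Function('s')(g)), Rational(1, 2)) = Pow(Add(Pow(Add(-5, 9), 2), -553), Rational(1, 2)) = Pow(Add(Pow(4, 2), -553), Rational(1, 2)) = Pow(Add(16, -553), Rational(1, 2)) = Pow(-537, Rational(1, 2)) = Mul(I, Pow(537, Rational(1, 2)))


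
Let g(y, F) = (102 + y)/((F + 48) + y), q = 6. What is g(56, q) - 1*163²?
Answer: -1461216/55 ≈ -26568.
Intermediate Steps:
g(y, F) = (102 + y)/(48 + F + y) (g(y, F) = (102 + y)/((48 + F) + y) = (102 + y)/(48 + F + y))
g(56, q) - 1*163² = (102 + 56)/(48 + 6 + 56) - 1*163² = 158/110 - 1*26569 = (1/110)*158 - 26569 = 79/55 - 26569 = -1461216/55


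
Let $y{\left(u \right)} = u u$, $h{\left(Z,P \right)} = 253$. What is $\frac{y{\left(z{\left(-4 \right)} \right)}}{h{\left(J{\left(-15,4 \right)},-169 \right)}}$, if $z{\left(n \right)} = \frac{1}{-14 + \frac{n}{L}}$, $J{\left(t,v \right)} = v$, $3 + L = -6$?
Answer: $\frac{81}{3765652} \approx 2.151 \cdot 10^{-5}$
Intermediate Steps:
$L = -9$ ($L = -3 - 6 = -9$)
$z{\left(n \right)} = \frac{1}{-14 - \frac{n}{9}}$ ($z{\left(n \right)} = \frac{1}{-14 + \frac{n}{-9}} = \frac{1}{-14 + n \left(- \frac{1}{9}\right)} = \frac{1}{-14 - \frac{n}{9}}$)
$y{\left(u \right)} = u^{2}$
$\frac{y{\left(z{\left(-4 \right)} \right)}}{h{\left(J{\left(-15,4 \right)},-169 \right)}} = \frac{\left(- \frac{9}{126 - 4}\right)^{2}}{253} = \left(- \frac{9}{122}\right)^{2} \cdot \frac{1}{253} = \frac{81}{14884} \cdot \frac{1}{253} = \frac{81}{3765652}$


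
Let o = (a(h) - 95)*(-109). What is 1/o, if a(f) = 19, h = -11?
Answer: 1/8284 ≈ 0.00012071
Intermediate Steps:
o = 8284 (o = (19 - 95)*(-109) = -76*(-109) = 8284)
1/o = 1/8284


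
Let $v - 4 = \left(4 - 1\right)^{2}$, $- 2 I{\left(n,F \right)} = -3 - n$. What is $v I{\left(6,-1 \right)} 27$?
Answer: $\frac{3159}{2} \approx 1579.5$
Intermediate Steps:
$I{\left(n,F \right)} = \frac{3}{2} + \frac{n}{2}$ ($I{\left(n,F \right)} = - \frac{-3 - n}{2} = \frac{3}{2} + \frac{n}{2}$)
$v = 13$ ($v = 4 + \left(4 - 1\right)^{2} = 4 + 3^{2} = 4 + 9 = 13$)
$v I{\left(6,-1 \right)} 27 = 13 \left(\frac{3}{2} + \frac{1}{2} \cdot 6\right) 27 = 13 \left(\frac{3}{2} + 3\right) 27 = 13 \cdot \frac{9}{2} \cdot 27 = \frac{117}{2} \cdot 27 = \frac{3159}{2}$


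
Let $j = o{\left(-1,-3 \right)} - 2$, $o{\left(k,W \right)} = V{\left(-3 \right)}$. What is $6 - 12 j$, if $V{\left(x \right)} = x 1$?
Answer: $66$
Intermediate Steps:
$V{\left(x \right)} = x$
$o{\left(k,W \right)} = -3$
$j = -5$ ($j = -3 - 2 = -5$)
$6 - 12 j = 6 - -60 = 6 + 60 = 66$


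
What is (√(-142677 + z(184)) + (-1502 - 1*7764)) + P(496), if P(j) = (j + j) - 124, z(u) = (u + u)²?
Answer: -8398 + I*√7253 ≈ -8398.0 + 85.165*I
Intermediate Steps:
z(u) = 4*u² (z(u) = (2*u)² = 4*u²)
P(j) = -124 + 2*j (P(j) = 2*j - 124 = -124 + 2*j)
(√(-142677 + z(184)) + (-1502 - 1*7764)) + P(496) = (√(-142677 + 4*184²) + (-1502 - 1*7764)) + (-124 + 2*496) = (√(-142677 + 4*33856) + (-1502 - 7764)) + (-124 + 992) = (√(-142677 + 135424) - 9266) + 868 = (√(-7253) - 9266) + 868 = (I*√7253 - 9266) + 868 = (-9266 + I*√7253) + 868 = -8398 + I*√7253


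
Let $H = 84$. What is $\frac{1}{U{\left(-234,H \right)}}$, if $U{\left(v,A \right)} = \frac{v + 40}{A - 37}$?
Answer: $- \frac{47}{194} \approx -0.24227$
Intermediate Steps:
$U{\left(v,A \right)} = \frac{40 + v}{-37 + A}$
$\frac{1}{U{\left(-234,H \right)}} = \frac{1}{\frac{1}{-37 + 84} \left(40 - 234\right)} = \frac{1}{\frac{1}{47} \left(-194\right)} = \frac{1}{- \frac{194}{47}} = - \frac{47}{194}$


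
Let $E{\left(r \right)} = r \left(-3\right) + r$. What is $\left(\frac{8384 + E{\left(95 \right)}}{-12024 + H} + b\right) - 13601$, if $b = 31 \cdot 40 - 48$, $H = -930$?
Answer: $- \frac{4728070}{381} \approx -12410.0$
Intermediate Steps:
$E{\left(r \right)} = - 2 r$ ($E{\left(r \right)} = - 3 r + r = - 2 r$)
$b = 1192$ ($b = 1240 - 48 = 1192$)
$\left(\frac{8384 + E{\left(95 \right)}}{-12024 + H} + b\right) - 13601 = \left(\frac{8384 - 190}{-12024 - 930} + 1192\right) - 13601 = \left(\frac{8384 - 190}{-12954} + 1192\right) - 13601 = \left(8194 \left(- \frac{1}{12954}\right) + 1192\right) - 13601 = \left(- \frac{241}{381} + 1192\right) - 13601 = \frac{453911}{381} - 13601 = - \frac{4728070}{381}$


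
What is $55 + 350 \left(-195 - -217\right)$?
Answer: $7755$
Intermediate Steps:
$55 + 350 \left(-195 - -217\right) = 55 + 350 \left(-195 + 217\right) = 55 + 350 \cdot 22 = 55 + 7700 = 7755$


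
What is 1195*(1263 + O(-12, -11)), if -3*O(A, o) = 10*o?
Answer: 4659305/3 ≈ 1.5531e+6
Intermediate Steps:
O(A, o) = -10*o/3
1195*(1263 + O(-12, -11)) = 1195*(1263 - 10/3*(-11)) = 1195*(1263 + 110/3) = 1195*(3899/3) = 4659305/3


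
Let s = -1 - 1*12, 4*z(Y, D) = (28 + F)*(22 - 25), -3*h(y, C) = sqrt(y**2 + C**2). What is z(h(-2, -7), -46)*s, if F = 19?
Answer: 1833/4 ≈ 458.25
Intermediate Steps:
h(y, C) = -sqrt(C**2 + y**2)/3 (h(y, C) = -sqrt(y**2 + C**2)/3 = -sqrt(C**2 + y**2)/3)
z(Y, D) = -141/4 (z(Y, D) = ((28 + 19)*(22 - 25))/4 = (47*(-3))/4 = (1/4)*(-141) = -141/4)
s = -13 (s = -1 - 12 = -13)
z(h(-2, -7), -46)*s = -141/4*(-13) = 1833/4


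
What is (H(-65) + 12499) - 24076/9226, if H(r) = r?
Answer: 57346004/4613 ≈ 12431.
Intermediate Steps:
(H(-65) + 12499) - 24076/9226 = (-65 + 12499) - 24076/9226 = 12434 - 24076*1/9226 = 12434 - 12038/4613 = 57346004/4613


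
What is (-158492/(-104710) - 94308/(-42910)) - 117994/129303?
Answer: 16260820608038/5809720980483 ≈ 2.7989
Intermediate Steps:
(-158492/(-104710) - 94308/(-42910)) - 117994/129303 = (-158492*(-1/104710) - 94308*(-1/42910)) - 117994/129303 = (79246/52355 + 47154/21455) - 1*117994/129303 = 166758824/44931061 - 117994/129303 = 16260820608038/5809720980483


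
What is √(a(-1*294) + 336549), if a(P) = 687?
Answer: 2*√84309 ≈ 580.72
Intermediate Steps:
√(a(-1*294) + 336549) = √(687 + 336549) = √337236 = 2*√84309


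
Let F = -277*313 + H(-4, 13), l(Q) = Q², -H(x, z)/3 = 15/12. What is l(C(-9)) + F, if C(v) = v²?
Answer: -320575/4 ≈ -80144.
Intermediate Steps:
H(x, z) = -15/4 (H(x, z) = -45/12 = -3*5/4 = -15/4)
F = -346819/4 (F = -277*313 - 15/4 = -86701 - 15/4 = -346819/4 ≈ -86705.)
l(C(-9)) + F = ((-9)²)² - 346819/4 = 81² - 346819/4 = 6561 - 346819/4 = -320575/4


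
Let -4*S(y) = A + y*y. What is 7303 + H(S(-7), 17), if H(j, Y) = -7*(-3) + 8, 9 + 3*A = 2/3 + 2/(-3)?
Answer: 7332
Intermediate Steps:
A = -3 (A = -3 + (2/3 + 2/(-3))/3 = -3 + (2*(1/3) + 2*(-1/3))/3 = -3 + (2/3 - 2/3)/3 = -3 + (1/3)*0 = -3 + 0 = -3)
S(y) = 3/4 - y**2/4 (S(y) = -(-3 + y*y)/4 = -(-3 + y**2)/4 = 3/4 - y**2/4)
H(j, Y) = 29 (H(j, Y) = 21 + 8 = 29)
7303 + H(S(-7), 17) = 7303 + 29 = 7332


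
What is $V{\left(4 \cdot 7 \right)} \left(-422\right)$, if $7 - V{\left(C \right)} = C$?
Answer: $8862$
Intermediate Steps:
$V{\left(C \right)} = 7 - C$
$V{\left(4 \cdot 7 \right)} \left(-422\right) = \left(7 - 4 \cdot 7\right) \left(-422\right) = \left(7 - 28\right) \left(-422\right) = \left(-21\right) \left(-422\right) = 8862$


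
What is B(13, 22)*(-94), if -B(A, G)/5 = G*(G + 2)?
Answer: 248160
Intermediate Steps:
B(A, G) = -5*G*(2 + G) (B(A, G) = -5*G*(G + 2) = -5*G*(2 + G))
B(13, 22)*(-94) = -5*22*(2 + 22)*(-94) = -5*22*24*(-94) = -2640*(-94) = 248160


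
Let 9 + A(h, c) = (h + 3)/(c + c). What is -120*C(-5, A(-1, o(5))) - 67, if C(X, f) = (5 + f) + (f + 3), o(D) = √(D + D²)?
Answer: 1133 - 8*√30 ≈ 1089.2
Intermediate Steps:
A(h, c) = -9 + (3 + h)/(2*c) (A(h, c) = -9 + (h + 3)/(c + c) = -9 + (3 + h)/((2*c)) = -9 + (3 + h)*(1/(2*c)) = -9 + (3 + h)/(2*c))
C(X, f) = 8 + 2*f (C(X, f) = (5 + f) + (3 + f) = 8 + 2*f)
-120*C(-5, A(-1, o(5))) - 67 = -120*(8 + 2*((3 - 1 - 18*√5*√(1 + 5))/(2*(√(5*(1 + 5)))))) - 67 = -120*(8 + 2*((3 - 1 - 18*√30)/(2*(√(5*6))))) - 67 = -120*(8 + 2*((3 - 1 - 18*√30)/(2*(√30)))) - 67 = -120*(8 + 2*((√30/30)*(2 - 18*√30)/2)) - 67 = -120*(8 + 2*(√30*(2 - 18*√30)/60)) - 67 = -120*(8 + √30*(2 - 18*√30)/30) - 67 = (-960 - 4*√30*(2 - 18*√30)) - 67 = -1027 - 4*√30*(2 - 18*√30)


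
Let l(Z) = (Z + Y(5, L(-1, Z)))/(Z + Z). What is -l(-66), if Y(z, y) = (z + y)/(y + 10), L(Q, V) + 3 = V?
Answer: -1915/3894 ≈ -0.49178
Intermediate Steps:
L(Q, V) = -3 + V
Y(z, y) = (y + z)/(10 + y)
l(Z) = (Z + (2 + Z)/(7 + Z))/(2*Z) (l(Z) = (Z + ((-3 + Z) + 5)/(10 + (-3 + Z)))/(Z + Z) = (Z + (2 + Z)/(7 + Z))/((2*Z)) = (Z + (2 + Z)/(7 + Z))*(1/(2*Z)) = (Z + (2 + Z)/(7 + Z))/(2*Z))
-l(-66) = -(2 - 66 - 66*(7 - 66))/(2*(-66)*(7 - 66)) = -(-1)*(2 - 66 - 66*(-59))/(2*66*(-59)) = -(-1)*(-1)*(2 - 66 + 3894)/(2*66*59) = -(-1)*(-1)*3830/(2*66*59) = -1*1915/3894 = -1915/3894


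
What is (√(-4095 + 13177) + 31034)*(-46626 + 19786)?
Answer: -832952560 - 26840*√9082 ≈ -8.3551e+8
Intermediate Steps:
(√(-4095 + 13177) + 31034)*(-46626 + 19786) = (√9082 + 31034)*(-26840) = (31034 + √9082)*(-26840) = -832952560 - 26840*√9082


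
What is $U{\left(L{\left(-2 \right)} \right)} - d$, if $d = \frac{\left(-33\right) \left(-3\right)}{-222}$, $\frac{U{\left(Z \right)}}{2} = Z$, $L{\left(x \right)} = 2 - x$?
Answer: $\frac{625}{74} \approx 8.446$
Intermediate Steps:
$U{\left(Z \right)} = 2 Z$
$d = - \frac{33}{74}$ ($d = 99 \left(- \frac{1}{222}\right) = - \frac{33}{74} \approx -0.44595$)
$U{\left(L{\left(-2 \right)} \right)} - d = 2 \left(2 - -2\right) - - \frac{33}{74} = 2 \left(2 + 2\right) + \frac{33}{74} = 2 \cdot 4 + \frac{33}{74} = 8 + \frac{33}{74} = \frac{625}{74}$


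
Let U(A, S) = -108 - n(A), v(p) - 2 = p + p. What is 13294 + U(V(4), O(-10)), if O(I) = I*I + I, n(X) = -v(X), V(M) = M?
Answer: 13196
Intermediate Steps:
v(p) = 2 + 2*p (v(p) = 2 + (p + p) = 2 + 2*p)
n(X) = -2 - 2*X (n(X) = -(2 + 2*X) = -2 - 2*X)
O(I) = I + I**2 (O(I) = I**2 + I = I + I**2)
U(A, S) = -106 + 2*A (U(A, S) = -108 - (-2 - 2*A) = -108 + (2 + 2*A) = -106 + 2*A)
13294 + U(V(4), O(-10)) = 13294 + (-106 + 2*4) = 13294 + (-106 + 8) = 13294 - 98 = 13196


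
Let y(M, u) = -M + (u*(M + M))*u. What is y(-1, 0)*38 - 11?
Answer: 27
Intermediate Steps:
y(M, u) = -M + 2*M*u² (y(M, u) = -M + (u*(2*M))*u = -M + (2*M*u)*u = -M + 2*M*u²)
y(-1, 0)*38 - 11 = -(-1 + 2*0²)*38 - 11 = -(-1 + 2*0)*38 - 11 = -(-1 + 0)*38 - 11 = -1*(-1)*38 - 11 = 1*38 - 11 = 38 - 11 = 27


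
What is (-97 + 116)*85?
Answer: 1615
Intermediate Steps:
(-97 + 116)*85 = 19*85 = 1615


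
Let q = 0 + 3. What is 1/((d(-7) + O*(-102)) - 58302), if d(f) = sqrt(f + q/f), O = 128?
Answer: -249753/17821874600 - I*sqrt(91)/17821874600 ≈ -1.4014e-5 - 5.3526e-10*I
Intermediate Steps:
q = 3
d(f) = sqrt(f + 3/f)
1/((d(-7) + O*(-102)) - 58302) = 1/((sqrt(-7 + 3/(-7)) + 128*(-102)) - 58302) = 1/((sqrt(-7 + 3*(-1/7)) - 13056) - 58302) = 1/((sqrt(-7 - 3/7) - 13056) - 58302) = 1/((sqrt(-52/7) - 13056) - 58302) = 1/((2*I*sqrt(91)/7 - 13056) - 58302) = 1/((-13056 + 2*I*sqrt(91)/7) - 58302) = 1/(-71358 + 2*I*sqrt(91)/7)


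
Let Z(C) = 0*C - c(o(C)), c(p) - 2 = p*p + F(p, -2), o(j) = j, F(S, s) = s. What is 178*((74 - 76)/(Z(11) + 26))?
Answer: 356/95 ≈ 3.7474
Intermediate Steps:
c(p) = p² (c(p) = 2 + (p*p - 2) = 2 + (p² - 2) = 2 + (-2 + p²) = p²)
Z(C) = -C² (Z(C) = 0*C - C² = 0 - C² = -C²)
178*((74 - 76)/(Z(11) + 26)) = 178*((74 - 76)/(-1*11² + 26)) = 178*(-2/(-1*121 + 26)) = 178*(-2/(-121 + 26)) = 178*(-2/(-95)) = 178*(-2*(-1/95)) = 178*(2/95) = 356/95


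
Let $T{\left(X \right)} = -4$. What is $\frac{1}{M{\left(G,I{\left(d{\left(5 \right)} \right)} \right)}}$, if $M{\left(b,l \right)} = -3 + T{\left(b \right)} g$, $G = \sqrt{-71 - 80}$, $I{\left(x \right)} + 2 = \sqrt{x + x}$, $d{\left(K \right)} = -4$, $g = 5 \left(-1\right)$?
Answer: $\frac{1}{17} \approx 0.058824$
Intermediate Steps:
$g = -5$
$I{\left(x \right)} = -2 + \sqrt{2} \sqrt{x}$ ($I{\left(x \right)} = -2 + \sqrt{x + x} = -2 + \sqrt{2 x} = -2 + \sqrt{2} \sqrt{x}$)
$G = i \sqrt{151}$ ($G = \sqrt{-151} = i \sqrt{151} \approx 12.288 i$)
$M{\left(b,l \right)} = 17$ ($M{\left(b,l \right)} = -3 - -20 = -3 + 20 = 17$)
$\frac{1}{M{\left(G,I{\left(d{\left(5 \right)} \right)} \right)}} = \frac{1}{17}$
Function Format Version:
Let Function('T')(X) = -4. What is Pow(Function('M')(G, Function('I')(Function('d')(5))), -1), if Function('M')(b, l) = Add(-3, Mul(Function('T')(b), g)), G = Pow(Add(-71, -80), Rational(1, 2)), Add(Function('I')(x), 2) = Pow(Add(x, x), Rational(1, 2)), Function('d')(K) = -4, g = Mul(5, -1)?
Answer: Rational(1, 17) ≈ 0.058824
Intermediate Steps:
g = -5
Function('I')(x) = Add(-2, Mul(Pow(2, Rational(1, 2)), Pow(x, Rational(1, 2)))) (Function('I')(x) = Add(-2, Pow(Add(x, x), Rational(1, 2))) = Add(-2, Pow(Mul(2, x), Rational(1, 2))) = Add(-2, Mul(Pow(2, Rational(1, 2)), Pow(x, Rational(1, 2)))))
G = Mul(I, Pow(151, Rational(1, 2))) (G = Pow(-151, Rational(1, 2)) = Mul(I, Pow(151, Rational(1, 2))) ≈ Mul(12.288, I))
Function('M')(b, l) = 17 (Function('M')(b, l) = Add(-3, Mul(-4, -5)) = Add(-3, 20) = 17)
Pow(Function('M')(G, Function('I')(Function('d')(5))), -1) = Pow(17, -1) = Rational(1, 17)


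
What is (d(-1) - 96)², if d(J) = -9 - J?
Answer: 10816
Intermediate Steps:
(d(-1) - 96)² = ((-9 - 1*(-1)) - 96)² = ((-9 + 1) - 96)² = (-8 - 96)² = (-104)² = 10816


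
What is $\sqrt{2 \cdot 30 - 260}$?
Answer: $10 i \sqrt{2} \approx 14.142 i$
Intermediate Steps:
$\sqrt{2 \cdot 30 - 260} = \sqrt{60 - 260} = \sqrt{-200} = 10 i \sqrt{2}$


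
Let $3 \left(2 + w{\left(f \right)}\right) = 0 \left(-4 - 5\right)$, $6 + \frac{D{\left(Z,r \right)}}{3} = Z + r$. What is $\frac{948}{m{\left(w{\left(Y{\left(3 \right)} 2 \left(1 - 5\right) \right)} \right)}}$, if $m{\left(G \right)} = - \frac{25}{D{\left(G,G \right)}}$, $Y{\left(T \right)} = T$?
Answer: $\frac{5688}{5} \approx 1137.6$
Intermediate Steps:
$D{\left(Z,r \right)} = -18 + 3 Z + 3 r$ ($D{\left(Z,r \right)} = -18 + 3 \left(Z + r\right) = -18 + \left(3 Z + 3 r\right) = -18 + 3 Z + 3 r$)
$w{\left(f \right)} = -2$ ($w{\left(f \right)} = -2 + \frac{0 \left(-4 - 5\right)}{3} = -2 + \frac{0 \left(-9\right)}{3} = -2 + \frac{1}{3} \cdot 0 = -2 + 0 = -2$)
$m{\left(G \right)} = - \frac{25}{-18 + 6 G}$ ($m{\left(G \right)} = - \frac{25}{-18 + 3 G + 3 G} = - \frac{25}{-18 + 6 G}$)
$\frac{948}{m{\left(w{\left(Y{\left(3 \right)} 2 \left(1 - 5\right) \right)} \right)}} = \frac{948}{\left(-25\right) \frac{1}{-18 + 6 \left(-2\right)}} = \frac{948}{\left(-25\right) \frac{1}{-18 - 12}} = \frac{948}{\left(-25\right) \frac{1}{-30}} = \frac{948}{\left(-25\right) \left(- \frac{1}{30}\right)} = \frac{948}{\frac{5}{6}} = 948 \cdot \frac{6}{5} = \frac{5688}{5}$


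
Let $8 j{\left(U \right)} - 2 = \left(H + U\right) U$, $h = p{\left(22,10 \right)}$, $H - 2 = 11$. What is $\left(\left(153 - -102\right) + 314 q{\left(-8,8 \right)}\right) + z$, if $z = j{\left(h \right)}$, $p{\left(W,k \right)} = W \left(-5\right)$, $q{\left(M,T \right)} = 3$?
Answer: $2531$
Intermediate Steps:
$H = 13$ ($H = 2 + 11 = 13$)
$p{\left(W,k \right)} = - 5 W$
$h = -110$ ($h = \left(-5\right) 22 = -110$)
$j{\left(U \right)} = \frac{1}{4} + \frac{U \left(13 + U\right)}{8}$ ($j{\left(U \right)} = \frac{1}{4} + \frac{\left(13 + U\right) U}{8} = \frac{1}{4} + \frac{U \left(13 + U\right)}{8}$)
$z = 1334$ ($z = \frac{1}{4} + \frac{\left(-110\right)^{2}}{8} + \frac{13}{8} \left(-110\right) = \frac{1}{4} + \frac{1}{8} \cdot 12100 - \frac{715}{4} = \frac{1}{4} + \frac{3025}{2} - \frac{715}{4} = 1334$)
$\left(\left(153 - -102\right) + 314 q{\left(-8,8 \right)}\right) + z = \left(\left(153 - -102\right) + 314 \cdot 3\right) + 1334 = \left(\left(153 + 102\right) + 942\right) + 1334 = \left(255 + 942\right) + 1334 = 1197 + 1334 = 2531$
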